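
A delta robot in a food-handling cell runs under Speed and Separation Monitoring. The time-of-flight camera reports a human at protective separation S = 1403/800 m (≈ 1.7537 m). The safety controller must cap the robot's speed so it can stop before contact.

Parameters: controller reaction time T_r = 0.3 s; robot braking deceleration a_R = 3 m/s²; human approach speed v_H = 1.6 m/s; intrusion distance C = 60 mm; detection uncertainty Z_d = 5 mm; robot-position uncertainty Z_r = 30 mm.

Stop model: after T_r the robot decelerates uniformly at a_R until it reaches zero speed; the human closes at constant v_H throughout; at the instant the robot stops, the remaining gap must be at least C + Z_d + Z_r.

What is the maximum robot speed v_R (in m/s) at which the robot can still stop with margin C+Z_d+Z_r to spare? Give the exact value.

quadratic (1/6)·v² + (5/6)·v + (-943/800) = 0
  disc = (5/6)² − 4·(1/6)·(-943/800) = 5329/3600 ; √disc = 73/60
  v_R = (−(5/6) + 73/60) / (2·(1/6)) = 23/20 m/s
check:
stop time T_s = (23/20)/3 = 0.3833 s
robot in T_r: 1.1500·0.3000 = 0.3450 m
braking distance = 1.1500²/(2·3.0000) = 0.2204 m
human over T_r+T_s: 1.6000·(0.3000+0.3833) = 1.0933 m
C+Z_d+Z_r = 0.0600+0.0050+0.0300 = 0.0950 m
sum ≈ 0.3450+0.2204+1.0933+0.0950 ≈ 1.7537 m = S ✓

v_R_max = 23/20 m/s = 1.1500 m/s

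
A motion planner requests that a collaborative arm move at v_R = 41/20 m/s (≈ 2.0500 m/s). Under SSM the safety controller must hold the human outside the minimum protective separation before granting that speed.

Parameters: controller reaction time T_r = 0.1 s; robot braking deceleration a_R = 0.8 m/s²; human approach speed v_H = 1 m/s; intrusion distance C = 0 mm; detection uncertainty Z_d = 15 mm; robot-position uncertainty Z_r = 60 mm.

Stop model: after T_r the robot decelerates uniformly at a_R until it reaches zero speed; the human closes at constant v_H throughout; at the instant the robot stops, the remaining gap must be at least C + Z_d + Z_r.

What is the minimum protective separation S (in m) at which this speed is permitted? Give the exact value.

S_min = 17821/3200 m = 5.5691 m

T_s = v_R/a_R = (41/20)/(4/5) = 2.5625 s
reaction-phase robot travel = 2.0500·0.1000 = 0.2050 m
robot under decel: 2.0500²/(2·0.8000) = 2.6266 m
human over T_r+T_s: 1.0000·(0.1000+2.5625) = 2.6625 m
C+Z_d+Z_r = 0.0000+0.0150+0.0600 = 0.0750 m
S_min ≈ 0.2050+2.6266+2.6625+0.0750  ⇒  S_min = 17821/3200 m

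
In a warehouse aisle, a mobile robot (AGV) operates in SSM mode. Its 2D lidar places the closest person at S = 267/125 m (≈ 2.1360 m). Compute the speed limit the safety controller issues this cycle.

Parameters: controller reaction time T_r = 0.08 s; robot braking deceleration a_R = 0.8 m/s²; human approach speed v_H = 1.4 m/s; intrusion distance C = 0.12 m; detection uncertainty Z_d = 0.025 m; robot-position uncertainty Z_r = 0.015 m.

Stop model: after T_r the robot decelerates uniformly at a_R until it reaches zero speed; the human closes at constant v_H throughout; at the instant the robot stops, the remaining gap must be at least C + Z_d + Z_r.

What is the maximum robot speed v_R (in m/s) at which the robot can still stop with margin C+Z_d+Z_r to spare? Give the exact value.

v_R_max = 4/5 m/s = 0.8000 m/s

at the boundary: (5/8)·v² + (183/100)·v + (-233/125) = 0
  disc = (183/100)² − 4·(5/8)·(-233/125) = 80089/10000 ; √disc = 283/100
  v_R = (−(183/100) + 283/100) / (2·(5/8)) = 4/5 m/s
check:
braking lasts T_s = (4/5)/(4/5) = 1.0000 s
robot in T_r: 0.8000·0.0800 = 0.0640 m
robot covers 0.8000·1.0000 − ½·0.8000·1.0000² = 0.4000 m while stopping
human over T_r+T_s: 1.4000·(0.0800+1.0000) = 1.5120 m
margins: 0.1200+0.0250+0.0150 = 0.1600 m
sum ≈ 0.0640+0.4000+1.5120+0.1600 ≈ 2.1360 m = S ✓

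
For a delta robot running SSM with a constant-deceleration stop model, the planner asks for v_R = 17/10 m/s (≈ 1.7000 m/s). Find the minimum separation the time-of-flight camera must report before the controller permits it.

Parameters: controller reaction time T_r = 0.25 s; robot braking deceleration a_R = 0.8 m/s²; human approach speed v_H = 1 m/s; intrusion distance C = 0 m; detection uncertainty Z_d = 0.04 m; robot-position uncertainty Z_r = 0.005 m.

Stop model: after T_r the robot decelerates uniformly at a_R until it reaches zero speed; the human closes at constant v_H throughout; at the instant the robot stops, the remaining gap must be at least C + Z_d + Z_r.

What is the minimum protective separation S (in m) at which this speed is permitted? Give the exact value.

S_min = 3721/800 m = 4.6513 m

T_s = v_R/a_R = (17/10)/(4/5) = 2.1250 s
reaction-phase robot travel = 1.7000·0.2500 = 0.4250 m
robot covers 1.7000·2.1250 − ½·0.8000·2.1250² = 1.8062 m while stopping
human closes 1.0000·2.3750 = 2.3750 m
margins: 0.0000+0.0400+0.0050 = 0.0450 m
S_min ≈ 0.4250+1.8062+2.3750+0.0450  ⇒  S_min = 3721/800 m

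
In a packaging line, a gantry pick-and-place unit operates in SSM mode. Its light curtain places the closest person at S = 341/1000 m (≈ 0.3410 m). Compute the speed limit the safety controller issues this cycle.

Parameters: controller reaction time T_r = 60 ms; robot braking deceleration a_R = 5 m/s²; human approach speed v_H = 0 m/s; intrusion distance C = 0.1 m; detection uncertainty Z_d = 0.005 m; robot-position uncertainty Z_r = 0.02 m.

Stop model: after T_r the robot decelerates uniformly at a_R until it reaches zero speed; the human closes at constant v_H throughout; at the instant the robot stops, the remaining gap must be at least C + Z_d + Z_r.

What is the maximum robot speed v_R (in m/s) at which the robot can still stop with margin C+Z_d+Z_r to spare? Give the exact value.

v_R_max = 6/5 m/s = 1.2000 m/s

at the boundary: (1/10)·v² + (3/50)·v + (-27/125) = 0
  disc = (3/50)² − 4·(1/10)·(-27/125) = 9/100 ; √disc = 3/10
  v_R = (−(3/50) + 3/10) / (2·(1/10)) = 6/5 m/s
check:
braking lasts T_s = (6/5)/5 = 0.2400 s
robot in T_r: 1.2000·0.0600 = 0.0720 m
robot under decel: 1.2000²/(2·5.0000) = 0.1440 m
human closes 0.0000·0.3000 = 0.0000 m
C+Z_d+Z_r = 0.1000+0.0050+0.0200 = 0.1250 m
sum ≈ 0.0720+0.1440+0.0000+0.1250 ≈ 0.3410 m = S ✓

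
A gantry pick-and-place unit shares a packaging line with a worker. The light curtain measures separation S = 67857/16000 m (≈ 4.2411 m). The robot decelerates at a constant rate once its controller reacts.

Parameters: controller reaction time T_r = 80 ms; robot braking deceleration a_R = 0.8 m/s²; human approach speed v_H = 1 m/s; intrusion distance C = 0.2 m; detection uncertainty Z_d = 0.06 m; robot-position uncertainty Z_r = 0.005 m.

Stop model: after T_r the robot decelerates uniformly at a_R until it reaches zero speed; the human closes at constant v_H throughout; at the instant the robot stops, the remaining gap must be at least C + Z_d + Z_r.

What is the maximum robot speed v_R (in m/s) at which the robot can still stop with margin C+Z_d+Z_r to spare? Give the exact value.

collect terms ⇒ (5/8)·v_R² + (133/100)·v_R + (-62337/16000) = 0
  disc = (133/100)² − 4·(5/8)·(-62337/16000) = 1841449/160000 ; √disc = 1357/400
  v_R = (−(133/100) + 1357/400) / (2·(5/8)) = 33/20 m/s
check:
stop time T_s = (33/20)/(4/5) = 2.0625 s
reaction-phase robot travel = 1.6500·0.0800 = 0.1320 m
robot under decel: 1.6500²/(2·0.8000) = 1.7016 m
human over T_r+T_s: 1.0000·(0.0800+2.0625) = 2.1425 m
residual clearance needed = 0.2000+0.0600+0.0050 = 0.2650 m
sum ≈ 0.1320+1.7016+2.1425+0.2650 ≈ 4.2411 m = S ✓

v_R_max = 33/20 m/s = 1.6500 m/s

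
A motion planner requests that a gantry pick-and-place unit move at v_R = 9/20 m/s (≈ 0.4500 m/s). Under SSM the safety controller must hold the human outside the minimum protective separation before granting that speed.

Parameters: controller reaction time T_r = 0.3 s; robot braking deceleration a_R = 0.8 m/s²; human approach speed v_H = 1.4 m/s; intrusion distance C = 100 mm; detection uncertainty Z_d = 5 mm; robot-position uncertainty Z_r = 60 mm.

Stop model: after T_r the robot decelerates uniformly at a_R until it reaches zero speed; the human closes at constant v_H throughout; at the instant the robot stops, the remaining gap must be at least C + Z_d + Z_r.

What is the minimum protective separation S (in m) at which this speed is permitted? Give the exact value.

S_min = 5229/3200 m = 1.6341 m

stop time T_s = (9/20)/(4/5) = 0.5625 s
robot in T_r: 0.4500·0.3000 = 0.1350 m
robot covers 0.4500·0.5625 − ½·0.8000·0.5625² = 0.1266 m while stopping
human closes 1.4000·0.8625 = 1.2075 m
residual clearance needed = 0.1000+0.0050+0.0600 = 0.1650 m
S_min ≈ 0.1350+0.1266+1.2075+0.1650  ⇒  S_min = 5229/3200 m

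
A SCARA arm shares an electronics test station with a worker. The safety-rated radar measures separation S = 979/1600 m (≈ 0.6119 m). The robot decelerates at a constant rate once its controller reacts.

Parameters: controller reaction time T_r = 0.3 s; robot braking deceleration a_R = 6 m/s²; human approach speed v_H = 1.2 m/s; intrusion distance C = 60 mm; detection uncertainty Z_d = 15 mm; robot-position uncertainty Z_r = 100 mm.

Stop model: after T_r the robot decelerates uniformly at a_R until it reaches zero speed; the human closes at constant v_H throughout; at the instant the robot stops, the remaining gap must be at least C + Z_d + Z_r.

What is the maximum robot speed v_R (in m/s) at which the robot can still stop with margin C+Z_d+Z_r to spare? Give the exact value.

v_R_max = 3/20 m/s = 0.1500 m/s

collect terms ⇒ (1/12)·v_R² + (1/2)·v_R + (-123/1600) = 0
  disc = (1/2)² − 4·(1/12)·(-123/1600) = 441/1600 ; √disc = 21/40
  v_R = (−(1/2) + 21/40) / (2·(1/12)) = 3/20 m/s
check:
braking lasts T_s = (3/20)/6 = 0.0250 s
robot in T_r: 0.1500·0.3000 = 0.0450 m
braking distance = 0.1500²/(2·6.0000) = 0.0019 m
person approaches 1.2000·(0.3000+0.0250) = 0.3900 m
margins: 0.0600+0.0150+0.1000 = 0.1750 m
sum ≈ 0.0450+0.0019+0.3900+0.1750 ≈ 0.6119 m = S ✓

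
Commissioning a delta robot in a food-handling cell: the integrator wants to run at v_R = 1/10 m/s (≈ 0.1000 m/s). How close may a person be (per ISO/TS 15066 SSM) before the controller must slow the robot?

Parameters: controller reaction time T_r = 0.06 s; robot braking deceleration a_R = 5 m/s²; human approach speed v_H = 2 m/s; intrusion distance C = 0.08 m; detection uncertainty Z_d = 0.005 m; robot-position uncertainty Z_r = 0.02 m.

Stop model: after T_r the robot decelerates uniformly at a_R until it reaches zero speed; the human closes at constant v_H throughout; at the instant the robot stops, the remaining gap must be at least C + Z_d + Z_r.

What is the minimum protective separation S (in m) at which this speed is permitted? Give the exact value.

S_min = 34/125 m = 0.2720 m

T_s = v_R/a_R = (1/10)/5 = 0.0200 s
robot in T_r: 0.1000·0.0600 = 0.0060 m
braking distance = 0.1000²/(2·5.0000) = 0.0010 m
human closes 2.0000·0.0800 = 0.1600 m
margins: 0.0800+0.0050+0.0200 = 0.1050 m
S_min ≈ 0.0060+0.0010+0.1600+0.1050  ⇒  S_min = 34/125 m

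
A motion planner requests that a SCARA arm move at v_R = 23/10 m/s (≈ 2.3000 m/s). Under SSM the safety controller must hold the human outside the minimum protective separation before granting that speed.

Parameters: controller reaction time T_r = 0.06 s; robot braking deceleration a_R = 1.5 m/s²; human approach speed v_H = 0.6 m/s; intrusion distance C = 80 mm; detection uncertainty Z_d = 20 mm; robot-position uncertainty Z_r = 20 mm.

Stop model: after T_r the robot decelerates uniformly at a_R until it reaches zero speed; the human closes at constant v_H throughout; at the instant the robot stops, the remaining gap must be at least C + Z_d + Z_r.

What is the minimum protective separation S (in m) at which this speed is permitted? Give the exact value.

S_min = 2233/750 m = 2.9773 m

stop time T_s = (23/10)/(3/2) = 1.5333 s
reaction-phase robot travel = 2.3000·0.0600 = 0.1380 m
robot covers 2.3000·1.5333 − ½·1.5000·1.5333² = 1.7633 m while stopping
human closes 0.6000·1.5933 = 0.9560 m
residual clearance needed = 0.0800+0.0200+0.0200 = 0.1200 m
S_min ≈ 0.1380+1.7633+0.9560+0.1200  ⇒  S_min = 2233/750 m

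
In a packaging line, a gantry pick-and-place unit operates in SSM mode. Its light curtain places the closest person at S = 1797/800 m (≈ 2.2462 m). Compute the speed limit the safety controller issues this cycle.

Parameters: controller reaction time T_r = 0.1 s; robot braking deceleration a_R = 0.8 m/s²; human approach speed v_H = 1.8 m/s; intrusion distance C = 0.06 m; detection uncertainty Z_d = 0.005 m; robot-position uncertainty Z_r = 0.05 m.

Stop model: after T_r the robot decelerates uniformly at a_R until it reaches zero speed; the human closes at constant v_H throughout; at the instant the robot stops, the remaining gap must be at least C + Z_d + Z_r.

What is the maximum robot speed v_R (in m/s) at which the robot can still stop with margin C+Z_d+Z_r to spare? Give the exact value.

collect terms ⇒ (5/8)·v_R² + (47/20)·v_R + (-1561/800) = 0
  disc = (47/20)² − 4·(5/8)·(-1561/800) = 16641/1600 ; √disc = 129/40
  v_R = (−(47/20) + 129/40) / (2·(5/8)) = 7/10 m/s
check:
stop time T_s = (7/10)/(4/5) = 0.8750 s
robot in T_r: 0.7000·0.1000 = 0.0700 m
robot covers 0.7000·0.8750 − ½·0.8000·0.8750² = 0.3063 m while stopping
human over T_r+T_s: 1.8000·(0.1000+0.8750) = 1.7550 m
margins: 0.0600+0.0050+0.0500 = 0.1150 m
sum ≈ 0.0700+0.3063+1.7550+0.1150 ≈ 2.2462 m = S ✓

v_R_max = 7/10 m/s = 0.7000 m/s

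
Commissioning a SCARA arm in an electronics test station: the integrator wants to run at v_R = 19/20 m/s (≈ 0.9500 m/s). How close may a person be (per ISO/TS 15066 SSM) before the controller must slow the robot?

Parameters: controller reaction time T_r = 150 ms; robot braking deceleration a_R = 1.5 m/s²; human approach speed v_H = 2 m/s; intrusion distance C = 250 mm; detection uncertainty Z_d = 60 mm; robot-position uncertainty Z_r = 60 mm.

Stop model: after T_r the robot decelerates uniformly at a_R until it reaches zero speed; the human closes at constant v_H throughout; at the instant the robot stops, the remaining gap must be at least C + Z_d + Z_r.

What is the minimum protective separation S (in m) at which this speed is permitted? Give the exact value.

S_min = 119/50 m = 2.3800 m

braking lasts T_s = (19/20)/(3/2) = 0.6333 s
reaction-phase robot travel = 0.9500·0.1500 = 0.1425 m
braking distance = 0.9500²/(2·1.5000) = 0.3008 m
person approaches 2.0000·(0.1500+0.6333) = 1.5667 m
C+Z_d+Z_r = 0.2500+0.0600+0.0600 = 0.3700 m
S_min ≈ 0.1425+0.3008+1.5667+0.3700  ⇒  S_min = 119/50 m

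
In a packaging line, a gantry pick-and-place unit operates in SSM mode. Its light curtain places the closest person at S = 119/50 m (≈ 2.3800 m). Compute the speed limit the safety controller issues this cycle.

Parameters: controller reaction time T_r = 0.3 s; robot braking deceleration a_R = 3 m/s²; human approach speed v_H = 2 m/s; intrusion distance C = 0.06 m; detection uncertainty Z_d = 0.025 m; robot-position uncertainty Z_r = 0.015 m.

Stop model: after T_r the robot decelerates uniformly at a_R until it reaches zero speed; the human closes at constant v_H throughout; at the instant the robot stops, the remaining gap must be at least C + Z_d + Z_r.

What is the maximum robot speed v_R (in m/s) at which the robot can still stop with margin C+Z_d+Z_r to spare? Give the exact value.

quadratic (1/6)·v² + (29/30)·v + (-42/25) = 0
  disc = (29/30)² − 4·(1/6)·(-42/25) = 1849/900 ; √disc = 43/30
  v_R = (−(29/30) + 43/30) / (2·(1/6)) = 7/5 m/s
check:
stop time T_s = (7/5)/3 = 0.4667 s
robot in T_r: 1.4000·0.3000 = 0.4200 m
braking distance = 1.4000²/(2·3.0000) = 0.3267 m
person approaches 2.0000·(0.3000+0.4667) = 1.5333 m
residual clearance needed = 0.0600+0.0250+0.0150 = 0.1000 m
sum ≈ 0.4200+0.3267+1.5333+0.1000 ≈ 2.3800 m = S ✓

v_R_max = 7/5 m/s = 1.4000 m/s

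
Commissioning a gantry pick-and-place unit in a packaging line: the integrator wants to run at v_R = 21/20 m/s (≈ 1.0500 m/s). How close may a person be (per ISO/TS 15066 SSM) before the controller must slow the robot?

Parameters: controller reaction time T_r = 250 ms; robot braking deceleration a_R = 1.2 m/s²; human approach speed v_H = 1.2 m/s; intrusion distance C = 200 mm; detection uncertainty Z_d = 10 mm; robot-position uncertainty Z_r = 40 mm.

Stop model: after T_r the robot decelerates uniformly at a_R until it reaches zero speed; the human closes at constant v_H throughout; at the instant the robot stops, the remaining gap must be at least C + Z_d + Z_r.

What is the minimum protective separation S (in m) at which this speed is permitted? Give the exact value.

braking lasts T_s = (21/20)/(6/5) = 0.8750 s
robot in T_r: 1.0500·0.2500 = 0.2625 m
robot under decel: 1.0500²/(2·1.2000) = 0.4594 m
person approaches 1.2000·(0.2500+0.8750) = 1.3500 m
residual clearance needed = 0.2000+0.0100+0.0400 = 0.2500 m
S_min ≈ 0.2625+0.4594+1.3500+0.2500  ⇒  S_min = 743/320 m

S_min = 743/320 m = 2.3219 m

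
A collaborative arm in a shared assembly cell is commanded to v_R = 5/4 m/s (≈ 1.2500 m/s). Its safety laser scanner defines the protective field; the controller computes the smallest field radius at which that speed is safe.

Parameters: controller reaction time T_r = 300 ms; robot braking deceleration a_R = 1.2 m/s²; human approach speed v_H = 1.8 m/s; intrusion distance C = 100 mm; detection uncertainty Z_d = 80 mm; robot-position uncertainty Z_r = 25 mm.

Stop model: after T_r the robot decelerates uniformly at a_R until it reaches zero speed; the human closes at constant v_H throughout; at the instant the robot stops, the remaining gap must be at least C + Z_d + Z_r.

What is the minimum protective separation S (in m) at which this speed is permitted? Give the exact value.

S_min = 17501/4800 m = 3.6460 m

braking lasts T_s = (5/4)/(6/5) = 1.0417 s
reaction-phase robot travel = 1.2500·0.3000 = 0.3750 m
braking distance = 1.2500²/(2·1.2000) = 0.6510 m
human over T_r+T_s: 1.8000·(0.3000+1.0417) = 2.4150 m
margins: 0.1000+0.0800+0.0250 = 0.2050 m
S_min ≈ 0.3750+0.6510+2.4150+0.2050  ⇒  S_min = 17501/4800 m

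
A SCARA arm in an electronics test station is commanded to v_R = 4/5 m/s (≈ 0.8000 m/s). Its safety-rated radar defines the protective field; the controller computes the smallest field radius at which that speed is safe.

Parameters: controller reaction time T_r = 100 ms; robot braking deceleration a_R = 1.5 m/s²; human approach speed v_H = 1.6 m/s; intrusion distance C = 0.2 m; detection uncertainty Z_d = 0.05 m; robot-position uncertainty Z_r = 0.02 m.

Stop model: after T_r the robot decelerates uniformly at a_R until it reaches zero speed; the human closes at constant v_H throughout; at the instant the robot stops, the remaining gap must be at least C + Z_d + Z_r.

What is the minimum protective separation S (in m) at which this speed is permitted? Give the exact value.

S_min = 473/300 m = 1.5767 m

stop time T_s = (4/5)/(3/2) = 0.5333 s
robot in T_r: 0.8000·0.1000 = 0.0800 m
braking distance = 0.8000²/(2·1.5000) = 0.2133 m
human closes 1.6000·0.6333 = 1.0133 m
margins: 0.2000+0.0500+0.0200 = 0.2700 m
S_min ≈ 0.0800+0.2133+1.0133+0.2700  ⇒  S_min = 473/300 m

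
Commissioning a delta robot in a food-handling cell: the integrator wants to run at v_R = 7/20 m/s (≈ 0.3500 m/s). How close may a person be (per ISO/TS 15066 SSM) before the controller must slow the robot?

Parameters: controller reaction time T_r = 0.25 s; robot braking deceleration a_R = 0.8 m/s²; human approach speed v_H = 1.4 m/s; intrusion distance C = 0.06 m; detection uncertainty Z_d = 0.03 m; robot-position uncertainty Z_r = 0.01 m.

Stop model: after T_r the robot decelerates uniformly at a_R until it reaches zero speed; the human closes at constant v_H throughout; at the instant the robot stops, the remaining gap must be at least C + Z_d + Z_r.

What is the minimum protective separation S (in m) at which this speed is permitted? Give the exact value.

S_min = 157/128 m = 1.2266 m

stop time T_s = (7/20)/(4/5) = 0.4375 s
robot in T_r: 0.3500·0.2500 = 0.0875 m
robot under decel: 0.3500²/(2·0.8000) = 0.0766 m
person approaches 1.4000·(0.2500+0.4375) = 0.9625 m
C+Z_d+Z_r = 0.0600+0.0300+0.0100 = 0.1000 m
S_min ≈ 0.0875+0.0766+0.9625+0.1000  ⇒  S_min = 157/128 m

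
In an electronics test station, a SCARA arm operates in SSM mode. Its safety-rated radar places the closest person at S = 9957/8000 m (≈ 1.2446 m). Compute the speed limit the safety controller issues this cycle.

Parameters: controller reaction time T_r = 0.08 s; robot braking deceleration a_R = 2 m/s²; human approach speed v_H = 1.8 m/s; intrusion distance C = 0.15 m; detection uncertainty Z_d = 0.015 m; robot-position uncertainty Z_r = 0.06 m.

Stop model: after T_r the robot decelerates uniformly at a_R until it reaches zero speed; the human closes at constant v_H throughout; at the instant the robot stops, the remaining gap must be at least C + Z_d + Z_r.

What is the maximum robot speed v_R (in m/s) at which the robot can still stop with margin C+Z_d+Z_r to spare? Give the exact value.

v_R_max = 3/4 m/s = 0.7500 m/s

quadratic (1/4)·v² + (49/50)·v + (-1401/1600) = 0
  disc = (49/50)² − 4·(1/4)·(-1401/1600) = 73441/40000 ; √disc = 271/200
  v_R = (−(49/50) + 271/200) / (2·(1/4)) = 3/4 m/s
check:
stop time T_s = (3/4)/2 = 0.3750 s
reaction-phase robot travel = 0.7500·0.0800 = 0.0600 m
robot covers 0.7500·0.3750 − ½·2.0000·0.3750² = 0.1406 m while stopping
person approaches 1.8000·(0.0800+0.3750) = 0.8190 m
margins: 0.1500+0.0150+0.0600 = 0.2250 m
sum ≈ 0.0600+0.1406+0.8190+0.2250 ≈ 1.2446 m = S ✓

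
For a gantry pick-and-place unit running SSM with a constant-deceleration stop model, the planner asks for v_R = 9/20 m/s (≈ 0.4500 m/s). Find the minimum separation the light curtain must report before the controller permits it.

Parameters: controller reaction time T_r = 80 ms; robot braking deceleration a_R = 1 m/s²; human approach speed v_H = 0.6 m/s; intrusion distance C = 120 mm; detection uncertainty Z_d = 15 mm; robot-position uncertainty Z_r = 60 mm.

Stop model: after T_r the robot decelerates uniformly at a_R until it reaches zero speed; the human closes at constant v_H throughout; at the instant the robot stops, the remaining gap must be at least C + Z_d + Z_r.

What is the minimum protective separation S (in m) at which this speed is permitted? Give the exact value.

stop time T_s = (9/20)/1 = 0.4500 s
reaction-phase robot travel = 0.4500·0.0800 = 0.0360 m
robot covers 0.4500·0.4500 − ½·1.0000·0.4500² = 0.1013 m while stopping
human closes 0.6000·0.5300 = 0.3180 m
margins: 0.1200+0.0150+0.0600 = 0.1950 m
S_min ≈ 0.0360+0.1013+0.3180+0.1950  ⇒  S_min = 2601/4000 m

S_min = 2601/4000 m = 0.6502 m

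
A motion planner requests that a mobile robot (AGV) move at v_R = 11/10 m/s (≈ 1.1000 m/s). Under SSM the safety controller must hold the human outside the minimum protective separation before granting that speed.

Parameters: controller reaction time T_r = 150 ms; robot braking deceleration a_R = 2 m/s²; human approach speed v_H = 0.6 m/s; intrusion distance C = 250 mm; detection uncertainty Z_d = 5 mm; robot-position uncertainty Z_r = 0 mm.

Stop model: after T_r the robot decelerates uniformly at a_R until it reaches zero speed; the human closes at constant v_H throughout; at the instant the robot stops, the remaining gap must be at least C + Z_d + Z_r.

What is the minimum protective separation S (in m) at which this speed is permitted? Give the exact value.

braking lasts T_s = (11/10)/2 = 0.5500 s
robot covers v_R·T_r = 1.1000·0.1500 = 0.1650 m before braking
robot covers 1.1000·0.5500 − ½·2.0000·0.5500² = 0.3025 m while stopping
human closes 0.6000·0.7000 = 0.4200 m
residual clearance needed = 0.2500+0.0050+0.0000 = 0.2550 m
S_min ≈ 0.1650+0.3025+0.4200+0.2550  ⇒  S_min = 457/400 m

S_min = 457/400 m = 1.1425 m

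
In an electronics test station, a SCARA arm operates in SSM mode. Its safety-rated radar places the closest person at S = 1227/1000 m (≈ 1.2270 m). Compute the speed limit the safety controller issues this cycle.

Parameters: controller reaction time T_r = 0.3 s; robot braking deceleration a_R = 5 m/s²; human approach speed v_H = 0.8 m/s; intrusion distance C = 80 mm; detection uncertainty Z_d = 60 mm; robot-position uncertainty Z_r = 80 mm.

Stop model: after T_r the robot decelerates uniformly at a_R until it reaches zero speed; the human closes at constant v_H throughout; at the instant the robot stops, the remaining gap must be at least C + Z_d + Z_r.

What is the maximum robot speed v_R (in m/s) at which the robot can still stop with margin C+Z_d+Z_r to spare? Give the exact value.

v_R_max = 13/10 m/s = 1.3000 m/s

at the boundary: (1/10)·v² + (23/50)·v + (-767/1000) = 0
  disc = (23/50)² − 4·(1/10)·(-767/1000) = 324/625 ; √disc = 18/25
  v_R = (−(23/50) + 18/25) / (2·(1/10)) = 13/10 m/s
check:
T_s = v_R/a_R = (13/10)/5 = 0.2600 s
robot in T_r: 1.3000·0.3000 = 0.3900 m
robot under decel: 1.3000²/(2·5.0000) = 0.1690 m
person approaches 0.8000·(0.3000+0.2600) = 0.4480 m
margins: 0.0800+0.0600+0.0800 = 0.2200 m
sum ≈ 0.3900+0.1690+0.4480+0.2200 ≈ 1.2270 m = S ✓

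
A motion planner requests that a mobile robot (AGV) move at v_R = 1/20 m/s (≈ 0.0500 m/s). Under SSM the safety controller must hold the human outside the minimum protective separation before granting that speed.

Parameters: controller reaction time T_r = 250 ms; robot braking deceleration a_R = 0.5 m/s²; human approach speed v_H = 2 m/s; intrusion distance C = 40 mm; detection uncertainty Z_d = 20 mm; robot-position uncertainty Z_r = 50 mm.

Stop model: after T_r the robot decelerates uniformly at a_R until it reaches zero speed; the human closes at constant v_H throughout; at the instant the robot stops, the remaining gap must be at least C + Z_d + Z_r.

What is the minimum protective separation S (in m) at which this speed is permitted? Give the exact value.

T_s = v_R/a_R = (1/20)/(1/2) = 0.1000 s
reaction-phase robot travel = 0.0500·0.2500 = 0.0125 m
braking distance = 0.0500²/(2·0.5000) = 0.0025 m
human closes 2.0000·0.3500 = 0.7000 m
margins: 0.0400+0.0200+0.0500 = 0.1100 m
S_min ≈ 0.0125+0.0025+0.7000+0.1100  ⇒  S_min = 33/40 m

S_min = 33/40 m = 0.8250 m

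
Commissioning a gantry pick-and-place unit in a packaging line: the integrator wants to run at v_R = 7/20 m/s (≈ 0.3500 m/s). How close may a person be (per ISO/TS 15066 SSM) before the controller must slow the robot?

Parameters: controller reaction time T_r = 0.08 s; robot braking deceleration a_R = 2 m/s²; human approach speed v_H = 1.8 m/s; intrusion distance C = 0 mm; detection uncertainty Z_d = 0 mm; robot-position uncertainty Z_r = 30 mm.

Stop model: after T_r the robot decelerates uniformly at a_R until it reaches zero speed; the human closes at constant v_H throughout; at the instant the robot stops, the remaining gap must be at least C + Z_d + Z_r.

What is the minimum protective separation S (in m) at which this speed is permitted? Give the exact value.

S_min = 4381/8000 m = 0.5476 m

stop time T_s = (7/20)/2 = 0.1750 s
robot in T_r: 0.3500·0.0800 = 0.0280 m
robot covers 0.3500·0.1750 − ½·2.0000·0.1750² = 0.0306 m while stopping
human over T_r+T_s: 1.8000·(0.0800+0.1750) = 0.4590 m
margins: 0.0000+0.0000+0.0300 = 0.0300 m
S_min ≈ 0.0280+0.0306+0.4590+0.0300  ⇒  S_min = 4381/8000 m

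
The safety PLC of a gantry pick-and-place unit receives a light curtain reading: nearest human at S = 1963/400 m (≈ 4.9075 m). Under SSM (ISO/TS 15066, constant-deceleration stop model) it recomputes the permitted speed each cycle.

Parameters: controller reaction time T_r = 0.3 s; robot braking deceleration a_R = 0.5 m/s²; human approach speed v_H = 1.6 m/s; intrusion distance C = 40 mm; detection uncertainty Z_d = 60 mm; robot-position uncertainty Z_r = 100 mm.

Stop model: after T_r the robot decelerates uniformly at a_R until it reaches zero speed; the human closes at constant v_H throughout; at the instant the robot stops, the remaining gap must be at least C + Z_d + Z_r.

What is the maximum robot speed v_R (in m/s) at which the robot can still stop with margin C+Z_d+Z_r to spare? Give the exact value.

at the boundary: (1)·v² + (7/2)·v + (-1691/400) = 0
  disc = (7/2)² − 4·(1)·(-1691/400) = 729/25 ; √disc = 27/5
  v_R = (−(7/2) + 27/5) / (2·(1)) = 19/20 m/s
check:
braking lasts T_s = (19/20)/(1/2) = 1.9000 s
robot in T_r: 0.9500·0.3000 = 0.2850 m
robot under decel: 0.9500²/(2·0.5000) = 0.9025 m
person approaches 1.6000·(0.3000+1.9000) = 3.5200 m
margins: 0.0400+0.0600+0.1000 = 0.2000 m
sum ≈ 0.2850+0.9025+3.5200+0.2000 ≈ 4.9075 m = S ✓

v_R_max = 19/20 m/s = 0.9500 m/s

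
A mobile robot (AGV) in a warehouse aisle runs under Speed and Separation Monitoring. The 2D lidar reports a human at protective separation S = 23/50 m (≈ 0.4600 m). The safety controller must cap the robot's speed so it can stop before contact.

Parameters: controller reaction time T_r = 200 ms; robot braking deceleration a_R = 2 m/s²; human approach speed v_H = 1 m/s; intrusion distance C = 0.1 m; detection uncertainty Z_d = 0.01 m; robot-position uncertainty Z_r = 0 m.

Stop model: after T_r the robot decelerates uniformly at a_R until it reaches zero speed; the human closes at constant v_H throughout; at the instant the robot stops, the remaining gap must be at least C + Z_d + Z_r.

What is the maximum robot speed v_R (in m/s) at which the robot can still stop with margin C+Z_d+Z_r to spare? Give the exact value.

quadratic (1/4)·v² + (7/10)·v + (-3/20) = 0
  disc = (7/10)² − 4·(1/4)·(-3/20) = 16/25 ; √disc = 4/5
  v_R = (−(7/10) + 4/5) / (2·(1/4)) = 1/5 m/s
check:
stop time T_s = (1/5)/2 = 0.1000 s
robot covers v_R·T_r = 0.2000·0.2000 = 0.0400 m before braking
braking distance = 0.2000²/(2·2.0000) = 0.0100 m
human over T_r+T_s: 1.0000·(0.2000+0.1000) = 0.3000 m
residual clearance needed = 0.1000+0.0100+0.0000 = 0.1100 m
sum ≈ 0.0400+0.0100+0.3000+0.1100 ≈ 0.4600 m = S ✓

v_R_max = 1/5 m/s = 0.2000 m/s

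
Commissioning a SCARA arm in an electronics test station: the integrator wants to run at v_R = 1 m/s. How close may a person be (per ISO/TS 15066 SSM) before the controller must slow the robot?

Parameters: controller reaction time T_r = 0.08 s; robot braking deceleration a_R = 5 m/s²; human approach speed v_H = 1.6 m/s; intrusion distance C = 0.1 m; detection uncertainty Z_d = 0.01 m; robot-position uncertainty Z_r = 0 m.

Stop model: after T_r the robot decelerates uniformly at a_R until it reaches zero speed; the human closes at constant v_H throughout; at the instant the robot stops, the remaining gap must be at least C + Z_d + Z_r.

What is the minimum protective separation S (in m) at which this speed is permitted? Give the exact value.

S_min = 369/500 m = 0.7380 m

T_s = v_R/a_R = 1/5 = 0.2000 s
reaction-phase robot travel = 1.0000·0.0800 = 0.0800 m
robot under decel: 1.0000²/(2·5.0000) = 0.1000 m
human over T_r+T_s: 1.6000·(0.0800+0.2000) = 0.4480 m
C+Z_d+Z_r = 0.1000+0.0100+0.0000 = 0.1100 m
S_min ≈ 0.0800+0.1000+0.4480+0.1100  ⇒  S_min = 369/500 m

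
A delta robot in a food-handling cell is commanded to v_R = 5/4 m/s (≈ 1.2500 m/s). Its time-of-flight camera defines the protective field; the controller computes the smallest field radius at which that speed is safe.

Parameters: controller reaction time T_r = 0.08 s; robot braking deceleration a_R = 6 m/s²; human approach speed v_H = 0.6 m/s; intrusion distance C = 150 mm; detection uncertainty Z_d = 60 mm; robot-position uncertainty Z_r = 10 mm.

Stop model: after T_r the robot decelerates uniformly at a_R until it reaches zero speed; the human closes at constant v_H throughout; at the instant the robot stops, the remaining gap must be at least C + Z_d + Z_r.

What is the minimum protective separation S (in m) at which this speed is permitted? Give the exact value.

stop time T_s = (5/4)/6 = 0.2083 s
robot in T_r: 1.2500·0.0800 = 0.1000 m
robot under decel: 1.2500²/(2·6.0000) = 0.1302 m
person approaches 0.6000·(0.0800+0.2083) = 0.1730 m
C+Z_d+Z_r = 0.1500+0.0600+0.0100 = 0.2200 m
S_min ≈ 0.1000+0.1302+0.1730+0.2200  ⇒  S_min = 14957/24000 m

S_min = 14957/24000 m = 0.6232 m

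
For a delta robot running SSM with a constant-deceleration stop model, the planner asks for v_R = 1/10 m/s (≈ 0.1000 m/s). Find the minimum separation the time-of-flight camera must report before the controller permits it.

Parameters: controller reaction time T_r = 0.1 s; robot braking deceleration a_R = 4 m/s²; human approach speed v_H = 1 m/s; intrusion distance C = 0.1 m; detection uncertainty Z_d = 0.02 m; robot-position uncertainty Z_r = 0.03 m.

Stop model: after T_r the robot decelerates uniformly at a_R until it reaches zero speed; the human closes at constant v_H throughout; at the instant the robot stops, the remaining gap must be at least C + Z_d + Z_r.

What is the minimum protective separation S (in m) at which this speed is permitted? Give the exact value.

S_min = 229/800 m = 0.2863 m

braking lasts T_s = (1/10)/4 = 0.0250 s
robot covers v_R·T_r = 0.1000·0.1000 = 0.0100 m before braking
braking distance = 0.1000²/(2·4.0000) = 0.0013 m
human over T_r+T_s: 1.0000·(0.1000+0.0250) = 0.1250 m
residual clearance needed = 0.1000+0.0200+0.0300 = 0.1500 m
S_min ≈ 0.0100+0.0013+0.1250+0.1500  ⇒  S_min = 229/800 m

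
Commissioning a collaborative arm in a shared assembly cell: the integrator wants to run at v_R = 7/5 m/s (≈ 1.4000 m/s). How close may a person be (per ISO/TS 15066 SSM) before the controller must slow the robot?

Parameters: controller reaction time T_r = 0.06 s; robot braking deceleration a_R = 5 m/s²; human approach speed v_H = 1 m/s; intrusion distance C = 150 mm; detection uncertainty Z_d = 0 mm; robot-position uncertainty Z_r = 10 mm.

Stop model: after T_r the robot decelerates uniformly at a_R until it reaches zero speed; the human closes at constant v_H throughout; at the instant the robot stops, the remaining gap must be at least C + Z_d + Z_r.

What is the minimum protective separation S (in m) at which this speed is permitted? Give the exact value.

S_min = 39/50 m = 0.7800 m

braking lasts T_s = (7/5)/5 = 0.2800 s
robot in T_r: 1.4000·0.0600 = 0.0840 m
braking distance = 1.4000²/(2·5.0000) = 0.1960 m
person approaches 1.0000·(0.0600+0.2800) = 0.3400 m
residual clearance needed = 0.1500+0.0000+0.0100 = 0.1600 m
S_min ≈ 0.0840+0.1960+0.3400+0.1600  ⇒  S_min = 39/50 m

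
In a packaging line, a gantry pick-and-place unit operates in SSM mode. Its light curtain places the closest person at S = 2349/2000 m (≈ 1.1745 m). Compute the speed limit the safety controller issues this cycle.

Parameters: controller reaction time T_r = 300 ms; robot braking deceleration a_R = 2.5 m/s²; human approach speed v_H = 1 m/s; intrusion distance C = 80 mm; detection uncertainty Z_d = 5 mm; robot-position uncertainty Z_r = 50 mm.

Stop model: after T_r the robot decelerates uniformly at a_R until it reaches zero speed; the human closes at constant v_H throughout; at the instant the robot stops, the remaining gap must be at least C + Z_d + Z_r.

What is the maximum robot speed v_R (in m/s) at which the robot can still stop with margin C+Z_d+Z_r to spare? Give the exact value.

collect terms ⇒ (1/5)·v_R² + (7/10)·v_R + (-1479/2000) = 0
  disc = (7/10)² − 4·(1/5)·(-1479/2000) = 676/625 ; √disc = 26/25
  v_R = (−(7/10) + 26/25) / (2·(1/5)) = 17/20 m/s
check:
T_s = v_R/a_R = (17/20)/(5/2) = 0.3400 s
robot covers v_R·T_r = 0.8500·0.3000 = 0.2550 m before braking
braking distance = 0.8500²/(2·2.5000) = 0.1445 m
human over T_r+T_s: 1.0000·(0.3000+0.3400) = 0.6400 m
margins: 0.0800+0.0050+0.0500 = 0.1350 m
sum ≈ 0.2550+0.1445+0.6400+0.1350 ≈ 1.1745 m = S ✓

v_R_max = 17/20 m/s = 0.8500 m/s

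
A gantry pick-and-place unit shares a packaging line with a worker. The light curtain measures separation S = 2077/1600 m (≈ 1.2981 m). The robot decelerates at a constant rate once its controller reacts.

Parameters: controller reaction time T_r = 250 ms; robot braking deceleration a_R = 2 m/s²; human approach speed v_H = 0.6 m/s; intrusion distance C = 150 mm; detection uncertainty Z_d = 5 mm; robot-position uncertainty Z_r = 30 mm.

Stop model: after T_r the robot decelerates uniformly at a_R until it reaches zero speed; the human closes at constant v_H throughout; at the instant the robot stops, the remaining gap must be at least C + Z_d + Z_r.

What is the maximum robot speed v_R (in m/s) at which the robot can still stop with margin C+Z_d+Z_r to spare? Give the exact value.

at the boundary: (1/4)·v² + (11/20)·v + (-1541/1600) = 0
  disc = (11/20)² − 4·(1/4)·(-1541/1600) = 81/64 ; √disc = 9/8
  v_R = (−(11/20) + 9/8) / (2·(1/4)) = 23/20 m/s
check:
stop time T_s = (23/20)/2 = 0.5750 s
robot in T_r: 1.1500·0.2500 = 0.2875 m
braking distance = 1.1500²/(2·2.0000) = 0.3306 m
human over T_r+T_s: 0.6000·(0.2500+0.5750) = 0.4950 m
C+Z_d+Z_r = 0.1500+0.0050+0.0300 = 0.1850 m
sum ≈ 0.2875+0.3306+0.4950+0.1850 ≈ 1.2981 m = S ✓

v_R_max = 23/20 m/s = 1.1500 m/s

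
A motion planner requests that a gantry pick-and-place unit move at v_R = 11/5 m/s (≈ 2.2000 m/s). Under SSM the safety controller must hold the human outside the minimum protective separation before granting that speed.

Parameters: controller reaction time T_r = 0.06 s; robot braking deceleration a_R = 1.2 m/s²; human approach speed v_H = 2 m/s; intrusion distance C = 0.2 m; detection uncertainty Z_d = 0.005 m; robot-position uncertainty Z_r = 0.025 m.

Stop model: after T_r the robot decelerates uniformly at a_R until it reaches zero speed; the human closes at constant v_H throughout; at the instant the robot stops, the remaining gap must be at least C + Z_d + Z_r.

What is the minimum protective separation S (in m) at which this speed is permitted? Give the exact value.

S_min = 2312/375 m = 6.1653 m

braking lasts T_s = (11/5)/(6/5) = 1.8333 s
robot in T_r: 2.2000·0.0600 = 0.1320 m
robot covers 2.2000·1.8333 − ½·1.2000·1.8333² = 2.0167 m while stopping
human over T_r+T_s: 2.0000·(0.0600+1.8333) = 3.7867 m
margins: 0.2000+0.0050+0.0250 = 0.2300 m
S_min ≈ 0.1320+2.0167+3.7867+0.2300  ⇒  S_min = 2312/375 m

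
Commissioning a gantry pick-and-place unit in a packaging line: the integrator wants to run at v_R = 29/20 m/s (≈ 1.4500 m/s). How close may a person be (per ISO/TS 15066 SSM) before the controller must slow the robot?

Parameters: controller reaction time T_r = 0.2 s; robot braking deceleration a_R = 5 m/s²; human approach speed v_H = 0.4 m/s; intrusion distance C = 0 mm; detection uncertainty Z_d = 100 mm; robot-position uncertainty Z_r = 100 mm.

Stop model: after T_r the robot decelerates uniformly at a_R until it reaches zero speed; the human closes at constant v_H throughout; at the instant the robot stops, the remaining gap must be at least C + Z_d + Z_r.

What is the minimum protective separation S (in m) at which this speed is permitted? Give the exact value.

S_min = 717/800 m = 0.8962 m

braking lasts T_s = (29/20)/5 = 0.2900 s
robot covers v_R·T_r = 1.4500·0.2000 = 0.2900 m before braking
robot covers 1.4500·0.2900 − ½·5.0000·0.2900² = 0.2102 m while stopping
human over T_r+T_s: 0.4000·(0.2000+0.2900) = 0.1960 m
residual clearance needed = 0.0000+0.1000+0.1000 = 0.2000 m
S_min ≈ 0.2900+0.2102+0.1960+0.2000  ⇒  S_min = 717/800 m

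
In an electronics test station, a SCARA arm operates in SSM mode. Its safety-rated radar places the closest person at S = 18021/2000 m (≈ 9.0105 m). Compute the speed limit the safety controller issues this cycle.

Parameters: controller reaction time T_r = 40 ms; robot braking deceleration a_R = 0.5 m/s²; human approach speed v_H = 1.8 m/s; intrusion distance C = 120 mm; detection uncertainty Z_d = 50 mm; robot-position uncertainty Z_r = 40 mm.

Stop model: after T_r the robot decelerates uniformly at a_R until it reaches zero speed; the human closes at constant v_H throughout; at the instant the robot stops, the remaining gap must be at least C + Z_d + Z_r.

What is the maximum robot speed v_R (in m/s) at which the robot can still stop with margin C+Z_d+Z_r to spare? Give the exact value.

at the boundary: (1)·v² + (91/25)·v + (-17457/2000) = 0
  disc = (91/25)² − 4·(1)·(-17457/2000) = 120409/2500 ; √disc = 347/50
  v_R = (−(91/25) + 347/50) / (2·(1)) = 33/20 m/s
check:
braking lasts T_s = (33/20)/(1/2) = 3.3000 s
robot covers v_R·T_r = 1.6500·0.0400 = 0.0660 m before braking
robot under decel: 1.6500²/(2·0.5000) = 2.7225 m
person approaches 1.8000·(0.0400+3.3000) = 6.0120 m
residual clearance needed = 0.1200+0.0500+0.0400 = 0.2100 m
sum ≈ 0.0660+2.7225+6.0120+0.2100 ≈ 9.0105 m = S ✓

v_R_max = 33/20 m/s = 1.6500 m/s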